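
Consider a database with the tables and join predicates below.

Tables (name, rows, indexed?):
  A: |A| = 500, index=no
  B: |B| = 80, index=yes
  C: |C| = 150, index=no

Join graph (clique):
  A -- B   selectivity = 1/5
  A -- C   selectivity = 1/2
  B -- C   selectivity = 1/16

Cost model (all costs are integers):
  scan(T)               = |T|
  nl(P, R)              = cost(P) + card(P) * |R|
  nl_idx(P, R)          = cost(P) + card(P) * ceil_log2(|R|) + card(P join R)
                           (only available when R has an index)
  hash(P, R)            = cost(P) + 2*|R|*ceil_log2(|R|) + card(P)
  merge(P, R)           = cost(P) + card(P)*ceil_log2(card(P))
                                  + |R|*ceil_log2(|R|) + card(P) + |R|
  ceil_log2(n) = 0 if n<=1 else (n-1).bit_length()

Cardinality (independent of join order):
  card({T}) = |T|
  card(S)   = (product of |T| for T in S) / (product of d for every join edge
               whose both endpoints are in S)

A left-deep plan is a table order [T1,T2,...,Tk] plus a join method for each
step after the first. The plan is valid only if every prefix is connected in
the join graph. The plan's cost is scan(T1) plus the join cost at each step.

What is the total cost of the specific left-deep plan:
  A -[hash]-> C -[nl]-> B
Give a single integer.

step 1: scan A: cost=500, card=500
step 2: join C via hash
    card(P join C) = 500*150/(2) = 37500
    cost = 500 + 2*150*8 + 500 = 3400
step 3: join B via nl
    card(P join B) = 37500*80/(5*16) = 37500
    cost = 3400 + 37500*80 = 3003400

3003400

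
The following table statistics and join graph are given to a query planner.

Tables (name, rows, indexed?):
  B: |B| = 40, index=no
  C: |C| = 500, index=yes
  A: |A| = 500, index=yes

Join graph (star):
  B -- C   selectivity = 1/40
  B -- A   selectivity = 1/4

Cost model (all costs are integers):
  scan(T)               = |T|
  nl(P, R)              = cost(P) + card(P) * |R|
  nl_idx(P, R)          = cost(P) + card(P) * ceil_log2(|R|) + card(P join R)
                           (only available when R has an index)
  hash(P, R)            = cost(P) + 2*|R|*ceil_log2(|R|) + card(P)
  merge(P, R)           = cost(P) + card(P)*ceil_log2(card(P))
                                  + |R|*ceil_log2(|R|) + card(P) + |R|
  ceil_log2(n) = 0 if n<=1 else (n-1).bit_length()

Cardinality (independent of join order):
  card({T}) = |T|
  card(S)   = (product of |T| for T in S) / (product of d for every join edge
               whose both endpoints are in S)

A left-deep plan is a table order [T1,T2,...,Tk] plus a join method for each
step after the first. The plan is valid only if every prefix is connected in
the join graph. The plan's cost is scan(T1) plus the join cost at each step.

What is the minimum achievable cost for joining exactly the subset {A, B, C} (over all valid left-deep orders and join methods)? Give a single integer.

10400

Selinger DP over subsets of {A,B,C}:
  {B}: scan cost=40, card=40
  {C}: scan cost=500, card=500
  {A}: scan cost=500, card=500
  {BC}: card=500; try (C,nl_idx)→900, (B,hash)→1480, (C,merge)→5320, (B,merge)→5780, (C,hash)→9080, (C,nl)→20040 …(+1); best=900 via (C,nl_idx)
  {AB}: card=5000; try (B,hash)→1480, (A,merge)→5320, (A,nl_idx)→5400, (B,merge)→5780, (A,hash)→9080, (A,nl)→20040 …(+1); best=1480 via (B,hash)
  {ABC}: card=62500; try (A,hash)→10400, (A,merge)→10900, (C,hash)→15480, (A,nl_idx)→67900, (C,merge)→76480, (C,nl_idx)→108980 …(+2); best=10400 via (A,hash)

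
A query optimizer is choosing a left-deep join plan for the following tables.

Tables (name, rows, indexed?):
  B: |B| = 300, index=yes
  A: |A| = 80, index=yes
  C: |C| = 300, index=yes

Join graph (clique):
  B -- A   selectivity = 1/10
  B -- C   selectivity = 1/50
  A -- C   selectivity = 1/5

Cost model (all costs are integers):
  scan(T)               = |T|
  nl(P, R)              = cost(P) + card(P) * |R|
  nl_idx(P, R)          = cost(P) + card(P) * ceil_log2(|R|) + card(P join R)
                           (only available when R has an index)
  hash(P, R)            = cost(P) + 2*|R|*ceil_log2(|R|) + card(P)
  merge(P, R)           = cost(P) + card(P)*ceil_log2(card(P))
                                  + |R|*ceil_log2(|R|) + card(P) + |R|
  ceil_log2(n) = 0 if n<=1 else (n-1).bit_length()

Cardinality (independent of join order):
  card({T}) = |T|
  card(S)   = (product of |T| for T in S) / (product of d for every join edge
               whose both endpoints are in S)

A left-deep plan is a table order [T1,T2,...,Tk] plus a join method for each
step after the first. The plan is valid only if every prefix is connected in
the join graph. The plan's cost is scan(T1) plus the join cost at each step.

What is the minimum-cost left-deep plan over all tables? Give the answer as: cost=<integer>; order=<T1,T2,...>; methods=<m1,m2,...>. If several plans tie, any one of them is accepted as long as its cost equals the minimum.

Selinger DP (subsets sized 1..n):
  {B}: scan cost=300, card=300
  {A}: scan cost=80, card=80
  {C}: scan cost=300, card=300
  {AB}: card=2400; try (A,hash)→1720, (B,nl_idx)→3200, (B,merge)→3720, (A,merge)→3940, (A,nl_idx)→4800, (B,hash)→5560 …(+2); best=1720 via (A,hash)
  {BC}: card=1800; try (C,nl_idx)→4800, (B,nl_idx)→4800, (C,hash)→6000, (B,hash)→6000, (C,merge)→6300, (B,merge)→6300 …(+2); best=4800 via (C,nl_idx)
  {AC}: card=4800; try (A,hash)→1720, (C,merge)→3720, (A,merge)→3940, (C,hash)→5560, (C,nl_idx)→5600, (A,nl_idx)→7200 …(+2); best=1720 via (A,hash)
  {ABC}: card=2880; try (A,hash)→7720, (C,hash)→9520, (B,hash)→11920, (A,nl_idx)→20280, (C,nl_idx)→26200, (A,merge)→27040 …(+6); best=7720 via (A,hash)

cost=7720; order=B,C,A; methods=nl_idx,hash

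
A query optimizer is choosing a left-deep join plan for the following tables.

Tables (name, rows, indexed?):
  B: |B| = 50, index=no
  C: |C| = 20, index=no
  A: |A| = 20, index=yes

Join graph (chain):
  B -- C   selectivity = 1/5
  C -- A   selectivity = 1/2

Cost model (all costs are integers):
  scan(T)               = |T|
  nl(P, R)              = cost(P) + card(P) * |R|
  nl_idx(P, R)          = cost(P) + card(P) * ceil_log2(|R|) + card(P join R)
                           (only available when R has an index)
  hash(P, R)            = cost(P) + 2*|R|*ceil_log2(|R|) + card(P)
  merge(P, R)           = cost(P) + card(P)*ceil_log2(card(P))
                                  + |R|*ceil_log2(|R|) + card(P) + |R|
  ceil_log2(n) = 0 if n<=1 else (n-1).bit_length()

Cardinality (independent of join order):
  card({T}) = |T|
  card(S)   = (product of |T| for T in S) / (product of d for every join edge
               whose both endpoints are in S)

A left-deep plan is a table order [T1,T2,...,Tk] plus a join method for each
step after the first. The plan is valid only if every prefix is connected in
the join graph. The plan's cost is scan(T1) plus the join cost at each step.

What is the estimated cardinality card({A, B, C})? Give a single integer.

2000

Tables in S: A(20), B(50), C(20)
Edges inside S: B-C(d=5), C-A(d=2)
numerator = 20 * 50 * 20 = 20000
denominator = 5 * 2 = 10
card(S) = 20000 / 10 = 2000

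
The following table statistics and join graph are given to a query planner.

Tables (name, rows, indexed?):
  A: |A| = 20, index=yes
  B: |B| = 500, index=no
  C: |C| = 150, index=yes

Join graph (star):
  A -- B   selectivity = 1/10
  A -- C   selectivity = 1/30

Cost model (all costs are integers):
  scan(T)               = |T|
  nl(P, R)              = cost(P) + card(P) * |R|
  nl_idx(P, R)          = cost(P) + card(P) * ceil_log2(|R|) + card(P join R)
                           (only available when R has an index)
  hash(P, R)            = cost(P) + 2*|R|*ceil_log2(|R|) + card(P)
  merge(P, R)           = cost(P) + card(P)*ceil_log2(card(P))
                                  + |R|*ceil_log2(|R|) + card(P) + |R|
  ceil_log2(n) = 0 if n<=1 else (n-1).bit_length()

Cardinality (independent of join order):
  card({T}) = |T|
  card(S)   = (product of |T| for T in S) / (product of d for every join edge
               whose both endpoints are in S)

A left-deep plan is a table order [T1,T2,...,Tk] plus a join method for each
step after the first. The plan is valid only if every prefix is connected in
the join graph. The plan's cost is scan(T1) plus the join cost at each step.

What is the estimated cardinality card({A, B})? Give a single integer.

1000

Tables in S: A(20), B(500)
Edges inside S: A-B(d=10)
numerator = 20 * 500 = 10000
denominator = 10 = 10
card(S) = 10000 / 10 = 1000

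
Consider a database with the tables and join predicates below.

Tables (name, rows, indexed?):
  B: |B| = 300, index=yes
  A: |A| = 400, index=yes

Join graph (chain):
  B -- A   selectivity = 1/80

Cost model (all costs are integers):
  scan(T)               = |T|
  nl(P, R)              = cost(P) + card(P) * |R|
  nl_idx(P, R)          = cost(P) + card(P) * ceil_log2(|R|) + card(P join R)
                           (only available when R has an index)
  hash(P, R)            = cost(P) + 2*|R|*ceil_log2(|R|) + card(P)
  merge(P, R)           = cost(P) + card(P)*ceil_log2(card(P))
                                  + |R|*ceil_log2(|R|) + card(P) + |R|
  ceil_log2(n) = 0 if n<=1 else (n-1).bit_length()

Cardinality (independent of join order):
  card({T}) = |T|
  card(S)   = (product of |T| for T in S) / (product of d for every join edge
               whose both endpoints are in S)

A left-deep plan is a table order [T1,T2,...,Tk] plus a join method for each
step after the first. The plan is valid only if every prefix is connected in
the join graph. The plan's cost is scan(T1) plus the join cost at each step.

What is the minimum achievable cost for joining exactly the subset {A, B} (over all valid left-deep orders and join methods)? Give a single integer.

4500

Selinger DP over subsets of {A,B}:
  {B}: scan cost=300, card=300
  {A}: scan cost=400, card=400
  {AB}: card=1500; try (A,nl_idx)→4500, (B,nl_idx)→5500, (B,hash)→6200, (A,merge)→7300, (B,merge)→7400, (A,hash)→7800 …(+2); best=4500 via (A,nl_idx)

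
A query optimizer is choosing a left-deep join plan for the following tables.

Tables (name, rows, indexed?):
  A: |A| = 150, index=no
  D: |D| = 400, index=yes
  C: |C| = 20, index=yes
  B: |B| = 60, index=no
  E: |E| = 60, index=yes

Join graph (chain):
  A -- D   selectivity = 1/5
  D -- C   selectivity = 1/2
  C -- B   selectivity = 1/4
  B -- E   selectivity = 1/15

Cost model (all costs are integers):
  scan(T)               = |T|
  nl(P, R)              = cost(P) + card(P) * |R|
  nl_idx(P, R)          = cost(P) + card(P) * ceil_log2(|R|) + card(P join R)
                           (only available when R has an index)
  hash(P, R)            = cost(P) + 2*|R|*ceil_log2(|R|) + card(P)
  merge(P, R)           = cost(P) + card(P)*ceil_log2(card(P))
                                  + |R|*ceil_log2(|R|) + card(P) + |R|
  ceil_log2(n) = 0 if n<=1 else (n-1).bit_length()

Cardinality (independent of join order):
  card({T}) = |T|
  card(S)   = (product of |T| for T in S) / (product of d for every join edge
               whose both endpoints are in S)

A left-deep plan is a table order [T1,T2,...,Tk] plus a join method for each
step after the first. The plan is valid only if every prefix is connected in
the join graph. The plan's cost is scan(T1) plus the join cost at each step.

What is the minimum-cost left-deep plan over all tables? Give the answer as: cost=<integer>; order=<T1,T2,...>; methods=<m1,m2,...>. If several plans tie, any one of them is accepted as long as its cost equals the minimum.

cost=251900; order=B,E,C,D,A; methods=nl_idx,hash,hash,hash

Selinger DP (subsets sized 1..n):
  {A}: scan cost=150, card=150
  {D}: scan cost=400, card=400
  {C}: scan cost=20, card=20
  {B}: scan cost=60, card=60
  {E}: scan cost=60, card=60
  {AD}: card=12000; try (A,hash)→3200, (D,merge)→5500, (A,merge)→5750, (D,hash)→7500, (D,nl_idx)→13500, (D,nl)→60150 …(+1); best=3200 via (A,hash)
  {CD}: card=4000; try (C,hash)→1000, (D,merge)→4140, (D,nl_idx)→4200, (C,merge)→4520, (C,nl_idx)→6400, (D,hash)→7240 …(+2); best=1000 via (C,hash)
  {BC}: card=300; try (C,hash)→320, (B,merge)→560, (C,merge)→600, (C,nl_idx)→660, (B,hash)→760, (B,nl)→1220 …(+1); best=320 via (C,hash)
  {BE}: card=240; try (E,nl_idx)→660, (E,hash)→840, (B,hash)→840, (E,merge)→900, (B,merge)→900, (E,nl)→3660 …(+1); best=660 via (E,nl_idx)
  {ACD}: card=120000; try (A,hash)→7400, (C,hash)→15400, (A,merge)→54350, (C,nl_idx)→183200, (C,merge)→183320, (C,nl)→243200 …(+1); best=7400 via (A,hash)
  {BCD}: card=60000; try (B,hash)→5720, (D,merge)→7320, (D,hash)→7820, (B,merge)→53420, (D,nl_idx)→63020, (D,nl)→120320 …(+1); best=5720 via (B,hash)
  {BCE}: card=1200; try (C,hash)→1100, (E,hash)→1340, (C,merge)→2940, (C,nl_idx)→3060, (E,nl_idx)→3320, (E,merge)→3740 …(+2); best=1100 via (C,hash)
  {ABCD}: card=1800000; try (A,hash)→68120, (B,hash)→128120, (A,merge)→1027070, (B,merge)→2167820, (B,nl)→7207400, (A,nl)→9005720; best=68120 via (A,hash)
  {BCDE}: card=240000; try (D,hash)→9500, (D,merge)→19500, (E,hash)→66440, (D,nl_idx)→251900, (D,nl)→481100, (E,nl_idx)→605720 …(+2); best=9500 via (D,hash)
  {ABCDE}: card=7200000; try (A,hash)→251900, (E,hash)→1868840, (A,merge)→4570850, (E,nl_idx)→18068120, (A,nl)→36009500, (E,merge)→39668540 …(+1); best=251900 via (A,hash)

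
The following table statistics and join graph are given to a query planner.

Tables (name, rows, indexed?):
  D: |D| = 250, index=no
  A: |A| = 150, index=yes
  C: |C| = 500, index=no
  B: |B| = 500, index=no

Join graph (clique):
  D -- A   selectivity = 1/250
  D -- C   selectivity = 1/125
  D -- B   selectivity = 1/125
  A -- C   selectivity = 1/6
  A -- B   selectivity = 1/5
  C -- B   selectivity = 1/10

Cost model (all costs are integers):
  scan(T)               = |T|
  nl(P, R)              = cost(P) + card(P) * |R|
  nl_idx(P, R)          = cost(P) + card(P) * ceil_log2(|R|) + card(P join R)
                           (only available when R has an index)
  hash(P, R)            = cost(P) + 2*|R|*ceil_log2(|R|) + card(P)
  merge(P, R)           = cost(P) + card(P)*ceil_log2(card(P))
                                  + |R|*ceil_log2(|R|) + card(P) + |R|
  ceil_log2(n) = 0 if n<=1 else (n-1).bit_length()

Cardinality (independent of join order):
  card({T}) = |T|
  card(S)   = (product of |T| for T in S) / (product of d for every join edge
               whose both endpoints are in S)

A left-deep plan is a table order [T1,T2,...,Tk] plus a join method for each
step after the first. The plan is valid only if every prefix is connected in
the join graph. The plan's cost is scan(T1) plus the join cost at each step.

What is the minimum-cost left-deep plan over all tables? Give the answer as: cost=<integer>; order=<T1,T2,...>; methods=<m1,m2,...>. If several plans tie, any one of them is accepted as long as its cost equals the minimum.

Selinger DP (subsets sized 1..n):
  {D}: scan cost=250, card=250
  {A}: scan cost=150, card=150
  {C}: scan cost=500, card=500
  {B}: scan cost=500, card=500
  {AD}: card=150; try (A,nl_idx)→2400, (A,hash)→2900, (D,merge)→3750, (A,merge)→3850, (D,hash)→4300, (D,nl)→37650 …(+1); best=2400 via (A,nl_idx)
  {CD}: card=1000; try (D,hash)→5000, (C,merge)→7500, (D,merge)→7750, (C,hash)→9500, (C,nl)→125250, (D,nl)→125500; best=5000 via (D,hash)
  {BD}: card=1000; try (D,hash)→5000, (B,merge)→7500, (D,merge)→7750, (B,hash)→9500, (B,nl)→125250, (D,nl)→125500; best=5000 via (D,hash)
  {AC}: card=12500; try (A,hash)→3400, (C,merge)→6500, (A,merge)→6850, (C,hash)→9300, (A,nl_idx)→17000, (C,nl)→75150 …(+1); best=3400 via (A,hash)
  {AB}: card=15000; try (A,hash)→3400, (B,merge)→6500, (A,merge)→6850, (B,hash)→9300, (A,nl_idx)→19500, (B,nl)→75150 …(+1); best=3400 via (A,hash)
  {BC}: card=25000; try (C,hash)→10000, (B,hash)→10000, (C,merge)→10500, (B,merge)→10500, (C,nl)→250500, (B,nl)→250500; best=10000 via (C,hash)
  {ACD}: card=100; try (A,hash)→8400, (C,merge)→8750, (C,hash)→11550, (A,nl_idx)→13100, (A,merge)→17350, (D,hash)→19900 …(+4); best=8400 via (A,hash)
  {ABD}: card=120; try (A,hash)→8400, (B,merge)→8750, (B,hash)→11550, (A,nl_idx)→13120, (A,merge)→17350, (D,hash)→22400 …(+4); best=8400 via (A,hash)
  {BCD}: card=400; try (C,hash)→15000, (B,hash)→15000, (C,merge)→21000, (B,merge)→21000, (D,hash)→39000, (D,merge)→412250 …(+3); best=15000 via (C,hash)
  {ABC}: card=125000; try (B,hash)→24900, (C,hash)→27400, (A,hash)→37400, (B,merge)→195900, (C,merge)→233400, (A,nl_idx)→335000 …(+4); best=24900 via (B,hash)
  {ABCD}: card=8; try (B,merge)→14200, (C,merge)→14360, (B,hash)→17500, (C,hash)→17520, (A,hash)→17800, (A,nl_idx)→18208 …(+7); best=14200 via (B,merge)

cost=14200; order=C,D,A,B; methods=hash,hash,merge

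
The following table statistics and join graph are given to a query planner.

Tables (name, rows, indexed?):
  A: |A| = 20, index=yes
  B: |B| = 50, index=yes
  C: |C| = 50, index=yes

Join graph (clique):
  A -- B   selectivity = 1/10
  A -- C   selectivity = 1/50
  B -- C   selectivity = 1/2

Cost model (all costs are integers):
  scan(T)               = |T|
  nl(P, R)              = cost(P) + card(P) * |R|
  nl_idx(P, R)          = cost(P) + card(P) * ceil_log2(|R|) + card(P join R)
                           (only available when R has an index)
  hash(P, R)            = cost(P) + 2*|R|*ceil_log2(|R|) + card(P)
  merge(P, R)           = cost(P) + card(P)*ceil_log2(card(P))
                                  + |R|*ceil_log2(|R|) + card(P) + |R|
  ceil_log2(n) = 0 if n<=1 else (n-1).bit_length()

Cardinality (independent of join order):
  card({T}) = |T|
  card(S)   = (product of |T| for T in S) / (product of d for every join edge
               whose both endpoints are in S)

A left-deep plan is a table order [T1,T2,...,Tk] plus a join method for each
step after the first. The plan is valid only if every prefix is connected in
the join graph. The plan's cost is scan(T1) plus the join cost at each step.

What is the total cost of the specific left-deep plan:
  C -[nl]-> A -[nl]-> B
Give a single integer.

2050

step 1: scan C: cost=50, card=50
step 2: join A via nl
    card(P join A) = 50*20/(50) = 20
    cost = 50 + 50*20 = 1050
step 3: join B via nl
    card(P join B) = 20*50/(10*2) = 50
    cost = 1050 + 20*50 = 2050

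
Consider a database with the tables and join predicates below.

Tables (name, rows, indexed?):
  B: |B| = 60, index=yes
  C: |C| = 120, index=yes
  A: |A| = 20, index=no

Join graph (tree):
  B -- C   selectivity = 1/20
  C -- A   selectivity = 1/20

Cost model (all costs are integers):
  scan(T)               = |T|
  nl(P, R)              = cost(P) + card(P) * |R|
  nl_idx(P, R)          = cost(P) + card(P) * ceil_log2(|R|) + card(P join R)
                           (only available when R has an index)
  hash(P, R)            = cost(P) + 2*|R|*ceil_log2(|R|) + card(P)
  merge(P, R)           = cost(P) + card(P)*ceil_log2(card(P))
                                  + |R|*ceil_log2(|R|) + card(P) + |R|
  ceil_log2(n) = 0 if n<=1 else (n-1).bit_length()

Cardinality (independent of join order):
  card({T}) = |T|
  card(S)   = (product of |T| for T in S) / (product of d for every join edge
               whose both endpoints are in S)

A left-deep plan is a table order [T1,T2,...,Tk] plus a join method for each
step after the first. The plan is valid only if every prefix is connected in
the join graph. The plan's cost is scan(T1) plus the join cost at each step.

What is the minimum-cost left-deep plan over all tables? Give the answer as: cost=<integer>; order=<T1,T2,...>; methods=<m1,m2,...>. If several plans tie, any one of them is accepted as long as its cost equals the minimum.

Selinger DP (subsets sized 1..n):
  {B}: scan cost=60, card=60
  {C}: scan cost=120, card=120
  {A}: scan cost=20, card=20
  {BC}: card=360; try (C,nl_idx)→840, (B,hash)→960, (B,nl_idx)→1200, (C,merge)→1440, (B,merge)→1500, (C,hash)→1800 …(+2); best=840 via (C,nl_idx)
  {AC}: card=120; try (C,nl_idx)→280, (A,hash)→440, (C,merge)→1100, (A,merge)→1200, (C,hash)→1720, (C,nl)→2420 …(+1); best=280 via (C,nl_idx)
  {ABC}: card=360; try (B,hash)→1120, (B,nl_idx)→1360, (A,hash)→1400, (B,merge)→1660, (A,merge)→4560, (B,nl)→7480 …(+1); best=1120 via (B,hash)

cost=1120; order=A,C,B; methods=nl_idx,hash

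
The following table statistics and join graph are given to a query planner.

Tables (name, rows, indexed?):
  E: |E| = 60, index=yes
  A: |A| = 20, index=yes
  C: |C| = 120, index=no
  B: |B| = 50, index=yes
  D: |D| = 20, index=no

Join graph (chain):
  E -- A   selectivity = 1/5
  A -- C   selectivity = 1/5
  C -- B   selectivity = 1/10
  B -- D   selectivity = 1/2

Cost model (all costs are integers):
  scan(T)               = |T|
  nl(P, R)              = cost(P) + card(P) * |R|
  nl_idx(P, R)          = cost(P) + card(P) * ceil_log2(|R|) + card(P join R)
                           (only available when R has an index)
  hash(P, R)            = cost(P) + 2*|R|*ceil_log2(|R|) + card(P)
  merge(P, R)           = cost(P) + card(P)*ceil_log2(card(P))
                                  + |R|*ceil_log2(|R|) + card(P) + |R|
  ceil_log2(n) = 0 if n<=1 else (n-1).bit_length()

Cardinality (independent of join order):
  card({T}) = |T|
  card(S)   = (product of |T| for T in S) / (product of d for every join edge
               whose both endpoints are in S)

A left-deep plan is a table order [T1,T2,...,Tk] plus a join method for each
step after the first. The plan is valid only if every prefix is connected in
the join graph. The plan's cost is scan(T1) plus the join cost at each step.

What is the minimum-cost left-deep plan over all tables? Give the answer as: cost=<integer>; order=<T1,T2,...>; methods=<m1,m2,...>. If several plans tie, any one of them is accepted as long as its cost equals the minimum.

Selinger DP (subsets sized 1..n):
  {E}: scan cost=60, card=60
  {A}: scan cost=20, card=20
  {C}: scan cost=120, card=120
  {B}: scan cost=50, card=50
  {D}: scan cost=20, card=20
  {AE}: card=240; try (A,hash)→320, (E,nl_idx)→380, (E,merge)→560, (A,merge)→600, (A,nl_idx)→600, (E,hash)→760 …(+2); best=320 via (A,hash)
  {AC}: card=480; try (A,hash)→440, (C,merge)→1100, (A,merge)→1200, (A,nl_idx)→1200, (C,hash)→1720, (C,nl)→2420 …(+1); best=440 via (A,hash)
  {BC}: card=600; try (B,hash)→840, (C,merge)→1360, (B,merge)→1430, (B,nl_idx)→1440, (C,hash)→1780, (C,nl)→6050 …(+1); best=840 via (B,hash)
  {BD}: card=500; try (D,hash)→300, (B,merge)→490, (D,merge)→520, (B,hash)→640, (B,nl_idx)→640, (B,nl)→1020 …(+1); best=300 via (D,hash)
  {ACE}: card=5760; try (E,hash)→1640, (C,hash)→2240, (C,merge)→3440, (E,merge)→5660, (E,nl_idx)→9080, (C,nl)→29120 …(+1); best=1640 via (E,hash)
  {ABC}: card=2400; try (B,hash)→1520, (A,hash)→1640, (B,merge)→5590, (B,nl_idx)→5720, (A,nl_idx)→6240, (A,merge)→7560 …(+2); best=1520 via (B,hash)
  {BCD}: card=6000; try (D,hash)→1640, (C,hash)→2480, (C,merge)→6260, (D,merge)→7560, (D,nl)→12840, (C,nl)→60300; best=1640 via (D,hash)
  {ABCE}: card=28800; try (E,hash)→4640, (B,hash)→8000, (E,merge)→33140, (E,nl_idx)→44720, (B,nl_idx)→65000, (B,merge)→82630 …(+2); best=4640 via (E,hash)
  {ABCD}: card=24000; try (D,hash)→4120, (A,hash)→7840, (D,merge)→32840, (D,nl)→49520, (A,nl_idx)→55640, (A,merge)→85760 …(+1); best=4120 via (D,hash)
  {ABCDE}: card=288000; try (E,hash)→28840, (D,hash)→33640, (E,merge)→388540, (E,nl_idx)→436120, (D,merge)→465560, (D,nl)→580640 …(+1); best=28840 via (E,hash)

cost=28840; order=C,A,B,D,E; methods=hash,hash,hash,hash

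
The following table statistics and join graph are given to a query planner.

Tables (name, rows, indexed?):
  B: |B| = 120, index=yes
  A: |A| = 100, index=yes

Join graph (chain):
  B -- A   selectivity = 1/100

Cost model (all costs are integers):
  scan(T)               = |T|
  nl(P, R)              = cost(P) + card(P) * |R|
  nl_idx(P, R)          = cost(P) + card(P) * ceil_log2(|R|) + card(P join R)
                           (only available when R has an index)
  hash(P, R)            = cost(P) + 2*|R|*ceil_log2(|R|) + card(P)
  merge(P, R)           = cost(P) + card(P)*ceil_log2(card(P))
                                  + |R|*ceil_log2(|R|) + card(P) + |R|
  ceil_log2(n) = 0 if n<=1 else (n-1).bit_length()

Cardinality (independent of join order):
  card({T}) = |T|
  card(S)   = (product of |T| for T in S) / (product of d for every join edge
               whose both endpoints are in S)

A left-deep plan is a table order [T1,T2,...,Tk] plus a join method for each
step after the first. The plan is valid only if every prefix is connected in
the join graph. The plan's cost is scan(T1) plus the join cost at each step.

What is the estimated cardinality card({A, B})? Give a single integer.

120

Tables in S: A(100), B(120)
Edges inside S: B-A(d=100)
numerator = 100 * 120 = 12000
denominator = 100 = 100
card(S) = 12000 / 100 = 120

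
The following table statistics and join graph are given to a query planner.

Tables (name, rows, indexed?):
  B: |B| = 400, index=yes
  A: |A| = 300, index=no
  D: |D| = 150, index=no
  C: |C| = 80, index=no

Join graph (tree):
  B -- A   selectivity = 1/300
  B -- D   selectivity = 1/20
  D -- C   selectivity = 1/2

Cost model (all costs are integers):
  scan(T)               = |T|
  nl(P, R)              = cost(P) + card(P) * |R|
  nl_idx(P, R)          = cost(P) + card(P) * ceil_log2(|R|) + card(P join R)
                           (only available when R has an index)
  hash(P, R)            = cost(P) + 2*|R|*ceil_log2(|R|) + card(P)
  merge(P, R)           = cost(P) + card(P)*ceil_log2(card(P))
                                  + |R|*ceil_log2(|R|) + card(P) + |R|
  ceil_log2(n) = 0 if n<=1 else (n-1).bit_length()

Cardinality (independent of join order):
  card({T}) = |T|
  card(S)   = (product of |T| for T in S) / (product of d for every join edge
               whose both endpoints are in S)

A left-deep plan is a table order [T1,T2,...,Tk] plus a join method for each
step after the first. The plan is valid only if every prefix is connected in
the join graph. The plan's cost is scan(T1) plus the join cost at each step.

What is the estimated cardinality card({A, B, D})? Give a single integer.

3000

Tables in S: A(300), B(400), D(150)
Edges inside S: B-A(d=300), B-D(d=20)
numerator = 300 * 400 * 150 = 18000000
denominator = 300 * 20 = 6000
card(S) = 18000000 / 6000 = 3000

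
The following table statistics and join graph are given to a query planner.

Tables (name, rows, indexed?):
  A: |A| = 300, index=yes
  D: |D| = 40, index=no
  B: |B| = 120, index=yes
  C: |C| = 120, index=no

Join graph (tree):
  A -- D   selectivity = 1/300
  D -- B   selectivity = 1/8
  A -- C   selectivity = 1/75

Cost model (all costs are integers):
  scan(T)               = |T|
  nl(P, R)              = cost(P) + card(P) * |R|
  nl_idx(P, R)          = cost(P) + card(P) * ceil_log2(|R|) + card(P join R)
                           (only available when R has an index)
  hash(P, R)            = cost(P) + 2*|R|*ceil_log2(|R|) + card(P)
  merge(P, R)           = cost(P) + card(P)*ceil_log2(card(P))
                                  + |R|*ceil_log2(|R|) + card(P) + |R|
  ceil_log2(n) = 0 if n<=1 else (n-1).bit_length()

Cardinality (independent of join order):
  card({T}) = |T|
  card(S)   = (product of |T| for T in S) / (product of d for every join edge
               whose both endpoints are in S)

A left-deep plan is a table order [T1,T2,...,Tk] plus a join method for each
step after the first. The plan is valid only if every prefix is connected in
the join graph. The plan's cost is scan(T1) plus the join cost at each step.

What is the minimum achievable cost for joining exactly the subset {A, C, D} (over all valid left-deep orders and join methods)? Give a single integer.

Selinger DP over subsets of {A,C,D}:
  {A}: scan cost=300, card=300
  {D}: scan cost=40, card=40
  {C}: scan cost=120, card=120
  {AD}: card=40; try (A,nl_idx)→440, (D,hash)→1080, (A,merge)→3320, (D,merge)→3580, (A,hash)→5480, (A,nl)→12040 …(+1); best=440 via (A,nl_idx)
  {AC}: card=480; try (A,nl_idx)→1680, (C,hash)→2280, (A,merge)→4080, (C,merge)→4260, (A,hash)→5640, (A,nl)→36120 …(+1); best=1680 via (A,nl_idx)
  {ACD}: card=64; try (C,merge)→1680, (C,hash)→2160, (D,hash)→2640, (C,nl)→5240, (D,merge)→6760, (D,nl)→20880; best=1680 via (C,merge)

1680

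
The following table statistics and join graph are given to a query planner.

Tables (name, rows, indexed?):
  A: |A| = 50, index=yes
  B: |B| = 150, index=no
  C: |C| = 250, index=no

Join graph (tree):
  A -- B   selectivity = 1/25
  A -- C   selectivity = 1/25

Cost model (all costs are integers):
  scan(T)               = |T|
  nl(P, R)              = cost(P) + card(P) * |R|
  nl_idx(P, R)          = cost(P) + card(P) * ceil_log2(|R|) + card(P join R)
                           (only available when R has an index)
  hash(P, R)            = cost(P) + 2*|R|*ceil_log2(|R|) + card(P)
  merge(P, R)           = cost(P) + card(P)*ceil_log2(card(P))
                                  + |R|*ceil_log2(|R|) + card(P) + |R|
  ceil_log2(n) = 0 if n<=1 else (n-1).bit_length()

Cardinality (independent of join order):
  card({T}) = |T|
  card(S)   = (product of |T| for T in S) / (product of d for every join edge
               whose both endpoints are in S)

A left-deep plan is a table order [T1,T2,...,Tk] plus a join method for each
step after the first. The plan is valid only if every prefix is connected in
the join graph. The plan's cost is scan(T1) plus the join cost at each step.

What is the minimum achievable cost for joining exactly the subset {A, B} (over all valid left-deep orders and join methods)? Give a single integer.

Selinger DP over subsets of {A,B}:
  {A}: scan cost=50, card=50
  {B}: scan cost=150, card=150
  {AB}: card=300; try (A,hash)→900, (A,nl_idx)→1350, (B,merge)→1750, (A,merge)→1850, (B,hash)→2500, (B,nl)→7550 …(+1); best=900 via (A,hash)

900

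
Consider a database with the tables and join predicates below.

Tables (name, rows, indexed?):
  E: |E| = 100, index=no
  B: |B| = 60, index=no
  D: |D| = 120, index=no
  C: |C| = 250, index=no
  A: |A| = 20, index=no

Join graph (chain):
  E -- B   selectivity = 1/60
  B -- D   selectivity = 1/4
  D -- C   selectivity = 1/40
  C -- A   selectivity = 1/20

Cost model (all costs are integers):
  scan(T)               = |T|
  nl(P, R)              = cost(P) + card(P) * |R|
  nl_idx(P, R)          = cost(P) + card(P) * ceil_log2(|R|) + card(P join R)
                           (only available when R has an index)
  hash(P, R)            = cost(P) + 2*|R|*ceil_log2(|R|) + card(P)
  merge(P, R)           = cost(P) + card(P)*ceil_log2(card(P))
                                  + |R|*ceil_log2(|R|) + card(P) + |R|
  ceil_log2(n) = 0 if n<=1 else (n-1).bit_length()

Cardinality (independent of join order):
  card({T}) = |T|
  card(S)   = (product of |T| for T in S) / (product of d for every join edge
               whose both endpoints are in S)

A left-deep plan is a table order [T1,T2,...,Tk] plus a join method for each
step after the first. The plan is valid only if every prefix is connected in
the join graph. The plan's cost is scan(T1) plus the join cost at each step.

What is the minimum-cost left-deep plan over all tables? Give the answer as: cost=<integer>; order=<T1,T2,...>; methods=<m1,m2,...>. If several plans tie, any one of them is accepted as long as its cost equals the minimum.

Selinger DP (subsets sized 1..n):
  {E}: scan cost=100, card=100
  {B}: scan cost=60, card=60
  {D}: scan cost=120, card=120
  {C}: scan cost=250, card=250
  {A}: scan cost=20, card=20
  {BE}: card=100; try (B,hash)→920, (E,merge)→1280, (B,merge)→1320, (E,hash)→1520, (E,nl)→6060, (B,nl)→6100; best=920 via (B,hash)
  {BD}: card=1800; try (B,hash)→960, (D,merge)→1440, (B,merge)→1500, (D,hash)→1800, (D,nl)→7260, (B,nl)→7320; best=960 via (B,hash)
  {CD}: card=750; try (D,hash)→2180, (C,merge)→3330, (D,merge)→3460, (C,hash)→4240, (C,nl)→30120, (D,nl)→30250; best=2180 via (D,hash)
  {AC}: card=250; try (A,hash)→700, (C,merge)→2390, (A,merge)→2620, (C,hash)→4040, (C,nl)→5020, (A,nl)→5250; best=700 via (A,hash)
  {BDE}: card=3000; try (D,merge)→2680, (D,hash)→2700, (E,hash)→4160, (D,nl)→12920, (E,merge)→23360, (E,nl)→180960; best=2680 via (D,merge)
  {BCD}: card=11250; try (B,hash)→3650, (C,hash)→6760, (B,merge)→10850, (C,merge)→24810, (B,nl)→47180, (C,nl)→450960; best=3650 via (B,hash)
  {ACD}: card=750; try (D,hash)→2630, (A,hash)→3130, (D,merge)→3910, (A,merge)→10550, (A,nl)→17180, (D,nl)→30700; best=2630 via (D,hash)
  {BCDE}: card=18750; try (C,hash)→9680, (E,hash)→16300, (C,merge)→43930, (E,merge)→173200, (C,nl)→752680, (E,nl)→1128650; best=9680 via (C,hash)
  {ABCD}: card=11250; try (B,hash)→4100, (B,merge)→11300, (A,hash)→15100, (B,nl)→47630, (A,merge)→172520, (A,nl)→228650; best=4100 via (B,hash)
  {ABCDE}: card=18750; try (E,hash)→16750, (A,hash)→28630, (E,merge)→173650, (A,merge)→309800, (A,nl)→384680, (E,nl)→1129100; best=16750 via (E,hash)

cost=16750; order=C,A,D,B,E; methods=hash,hash,hash,hash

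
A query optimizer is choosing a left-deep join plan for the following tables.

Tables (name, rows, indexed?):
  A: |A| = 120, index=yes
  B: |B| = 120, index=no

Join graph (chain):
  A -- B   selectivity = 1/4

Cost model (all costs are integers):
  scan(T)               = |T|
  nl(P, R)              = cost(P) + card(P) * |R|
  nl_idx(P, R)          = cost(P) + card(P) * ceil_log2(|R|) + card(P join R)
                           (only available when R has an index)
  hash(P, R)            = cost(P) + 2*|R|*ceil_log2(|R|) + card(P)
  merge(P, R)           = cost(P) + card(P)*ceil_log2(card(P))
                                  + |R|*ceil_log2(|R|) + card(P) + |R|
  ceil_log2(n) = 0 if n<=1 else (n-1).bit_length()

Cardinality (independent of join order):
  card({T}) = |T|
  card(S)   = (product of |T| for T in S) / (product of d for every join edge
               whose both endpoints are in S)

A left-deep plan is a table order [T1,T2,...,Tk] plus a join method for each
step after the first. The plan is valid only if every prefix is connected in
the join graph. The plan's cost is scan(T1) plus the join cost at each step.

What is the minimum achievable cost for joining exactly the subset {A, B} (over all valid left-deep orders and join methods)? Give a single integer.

Selinger DP over subsets of {A,B}:
  {A}: scan cost=120, card=120
  {B}: scan cost=120, card=120
  {AB}: card=3600; try (B,hash)→1920, (A,hash)→1920, (B,merge)→2040, (A,merge)→2040, (A,nl_idx)→4560, (B,nl)→14520 …(+1); best=1920 via (B,hash)

1920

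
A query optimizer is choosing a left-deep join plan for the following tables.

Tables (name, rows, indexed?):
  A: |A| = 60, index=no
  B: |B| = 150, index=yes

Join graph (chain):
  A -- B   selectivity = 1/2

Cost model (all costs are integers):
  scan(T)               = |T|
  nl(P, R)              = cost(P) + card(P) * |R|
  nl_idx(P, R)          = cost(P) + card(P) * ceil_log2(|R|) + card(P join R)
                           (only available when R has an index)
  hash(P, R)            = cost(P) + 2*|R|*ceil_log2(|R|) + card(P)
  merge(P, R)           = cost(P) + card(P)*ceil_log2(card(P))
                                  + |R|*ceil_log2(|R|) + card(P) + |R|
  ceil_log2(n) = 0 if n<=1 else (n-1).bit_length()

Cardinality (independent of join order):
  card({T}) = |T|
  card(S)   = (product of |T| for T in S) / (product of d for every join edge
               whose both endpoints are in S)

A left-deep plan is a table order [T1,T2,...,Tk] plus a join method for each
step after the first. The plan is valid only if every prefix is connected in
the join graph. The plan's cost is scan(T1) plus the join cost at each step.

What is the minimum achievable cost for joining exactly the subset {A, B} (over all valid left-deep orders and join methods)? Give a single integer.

1020

Selinger DP over subsets of {A,B}:
  {A}: scan cost=60, card=60
  {B}: scan cost=150, card=150
  {AB}: card=4500; try (A,hash)→1020, (B,merge)→1830, (A,merge)→1920, (B,hash)→2520, (B,nl_idx)→5040, (B,nl)→9060 …(+1); best=1020 via (A,hash)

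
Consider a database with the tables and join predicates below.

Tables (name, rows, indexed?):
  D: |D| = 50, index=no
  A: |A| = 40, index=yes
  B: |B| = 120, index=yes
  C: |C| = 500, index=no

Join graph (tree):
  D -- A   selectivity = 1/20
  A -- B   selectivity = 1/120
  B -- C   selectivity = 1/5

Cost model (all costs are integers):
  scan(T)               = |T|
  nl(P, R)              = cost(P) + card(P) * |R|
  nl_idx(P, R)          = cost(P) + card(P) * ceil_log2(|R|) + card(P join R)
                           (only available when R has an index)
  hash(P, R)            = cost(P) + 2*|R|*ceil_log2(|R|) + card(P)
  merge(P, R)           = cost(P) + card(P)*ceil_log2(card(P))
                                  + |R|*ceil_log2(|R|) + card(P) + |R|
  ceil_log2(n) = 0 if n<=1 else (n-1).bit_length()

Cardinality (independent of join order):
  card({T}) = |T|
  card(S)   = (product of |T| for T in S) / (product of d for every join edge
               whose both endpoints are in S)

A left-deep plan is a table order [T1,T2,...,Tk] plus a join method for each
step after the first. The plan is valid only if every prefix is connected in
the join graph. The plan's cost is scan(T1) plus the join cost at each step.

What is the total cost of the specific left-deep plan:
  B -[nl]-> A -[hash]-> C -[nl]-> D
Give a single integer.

213960

step 1: scan B: cost=120, card=120
step 2: join A via nl
    card(P join A) = 120*40/(120) = 40
    cost = 120 + 120*40 = 4920
step 3: join C via hash
    card(P join C) = 40*500/(5) = 4000
    cost = 4920 + 2*500*9 + 40 = 13960
step 4: join D via nl
    card(P join D) = 4000*50/(20) = 10000
    cost = 13960 + 4000*50 = 213960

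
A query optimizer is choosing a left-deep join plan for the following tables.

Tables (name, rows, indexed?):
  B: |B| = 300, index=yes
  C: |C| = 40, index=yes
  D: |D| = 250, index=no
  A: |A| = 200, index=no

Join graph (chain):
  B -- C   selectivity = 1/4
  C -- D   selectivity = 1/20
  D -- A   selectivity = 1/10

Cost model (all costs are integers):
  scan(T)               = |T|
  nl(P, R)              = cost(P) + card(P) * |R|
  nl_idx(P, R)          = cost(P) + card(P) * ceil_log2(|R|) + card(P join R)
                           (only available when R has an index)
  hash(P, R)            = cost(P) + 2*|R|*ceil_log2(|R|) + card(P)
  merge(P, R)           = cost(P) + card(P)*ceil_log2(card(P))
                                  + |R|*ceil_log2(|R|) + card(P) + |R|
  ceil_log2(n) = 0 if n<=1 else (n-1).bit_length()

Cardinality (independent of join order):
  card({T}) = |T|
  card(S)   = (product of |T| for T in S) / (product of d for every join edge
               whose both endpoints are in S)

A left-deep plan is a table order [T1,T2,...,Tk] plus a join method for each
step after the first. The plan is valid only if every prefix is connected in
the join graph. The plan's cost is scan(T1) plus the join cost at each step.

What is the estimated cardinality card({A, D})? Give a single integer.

Tables in S: A(200), D(250)
Edges inside S: D-A(d=10)
numerator = 200 * 250 = 50000
denominator = 10 = 10
card(S) = 50000 / 10 = 5000

5000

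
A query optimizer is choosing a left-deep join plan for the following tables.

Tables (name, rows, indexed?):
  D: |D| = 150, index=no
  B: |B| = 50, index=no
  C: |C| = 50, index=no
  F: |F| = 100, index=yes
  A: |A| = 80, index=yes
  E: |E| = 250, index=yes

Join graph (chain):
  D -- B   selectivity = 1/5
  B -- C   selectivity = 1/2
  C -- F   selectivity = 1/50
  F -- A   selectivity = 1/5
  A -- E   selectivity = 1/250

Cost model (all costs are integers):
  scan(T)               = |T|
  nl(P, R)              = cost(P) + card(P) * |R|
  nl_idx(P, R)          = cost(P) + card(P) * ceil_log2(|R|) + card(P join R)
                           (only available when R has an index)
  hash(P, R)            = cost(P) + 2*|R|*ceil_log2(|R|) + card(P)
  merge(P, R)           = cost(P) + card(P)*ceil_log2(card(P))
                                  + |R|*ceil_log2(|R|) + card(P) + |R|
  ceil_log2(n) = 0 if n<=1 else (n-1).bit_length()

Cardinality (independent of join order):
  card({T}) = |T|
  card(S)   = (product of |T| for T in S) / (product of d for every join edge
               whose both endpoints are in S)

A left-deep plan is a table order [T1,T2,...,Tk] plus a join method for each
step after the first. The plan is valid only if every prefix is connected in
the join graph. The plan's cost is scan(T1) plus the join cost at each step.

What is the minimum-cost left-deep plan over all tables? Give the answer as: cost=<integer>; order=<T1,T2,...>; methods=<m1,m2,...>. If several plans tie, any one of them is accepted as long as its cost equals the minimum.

Selinger DP (subsets sized 1..n):
  {D}: scan cost=150, card=150
  {B}: scan cost=50, card=50
  {C}: scan cost=50, card=50
  {F}: scan cost=100, card=100
  {A}: scan cost=80, card=80
  {E}: scan cost=250, card=250
  {BD}: card=1500; try (B,hash)→900, (D,merge)→1750, (B,merge)→1850, (D,hash)→2500, (D,nl)→7550, (B,nl)→7650; best=900 via (B,hash)
  {BC}: card=1250; try (C,hash)→700, (B,hash)→700, (C,merge)→750, (B,merge)→750, (C,nl)→2550, (B,nl)→2550; best=700 via (C,hash)
  {CF}: card=100; try (F,nl_idx)→500, (C,hash)→800, (F,merge)→1200, (C,merge)→1250, (F,hash)→1500, (F,nl)→5050 …(+1); best=500 via (F,nl_idx)
  {AF}: card=1600; try (A,hash)→1320, (F,merge)→1520, (A,merge)→1540, (F,hash)→1560, (F,nl_idx)→2240, (A,nl_idx)→2400 …(+2); best=1320 via (A,hash)
  {AE}: card=80; try (E,nl_idx)→800, (A,hash)→1620, (A,nl_idx)→2080, (E,merge)→2970, (A,merge)→3140, (E,hash)→4160 …(+2); best=800 via (E,nl_idx)
  {BCD}: card=37500; try (C,hash)→3000, (D,hash)→4350, (D,merge)→17050, (C,merge)→19250, (C,nl)→75900, (D,nl)→188200; best=3000 via (C,hash)
  {BCF}: card=2500; try (B,hash)→1200, (B,merge)→1650, (F,hash)→3350, (B,nl)→5500, (F,nl_idx)→11950, (F,merge)→16500 …(+1); best=1200 via (B,hash)
  {ACF}: card=1600; try (A,hash)→1720, (A,merge)→1940, (A,nl_idx)→2800, (C,hash)→3520, (A,nl)→8500, (C,merge)→20870 …(+1); best=1720 via (A,hash)
  {AEF}: card=1600; try (F,merge)→2240, (F,hash)→2280, (F,nl_idx)→2960, (E,hash)→6920, (F,nl)→8800, (E,nl_idx)→15720 …(+2); best=2240 via (F,merge)
  {BCDF}: card=75000; try (D,hash)→6100, (D,merge)→35050, (F,hash)→41900, (F,nl_idx)→340500, (D,nl)→376200, (F,merge)→641300 …(+1); best=6100 via (D,hash)
  {ABCF}: card=40000; try (B,hash)→3920, (A,hash)→4820, (B,merge)→21270, (A,merge)→34340, (A,nl_idx)→58700, (B,nl)→81720 …(+1); best=3920 via (B,hash)
  {ACEF}: card=1600; try (C,hash)→4440, (E,hash)→7320, (E,nl_idx)→16120, (C,merge)→21790, (E,merge)→23170, (C,nl)→82240 …(+1); best=4440 via (C,hash)
  {ABCDF}: card=1200000; try (D,hash)→46320, (A,hash)→82220, (D,merge)→685270, (A,merge)→1356740, (A,nl_idx)→1731100, (D,nl)→6003920 …(+1); best=46320 via (D,hash)
  {ABCEF}: card=40000; try (B,hash)→6640, (B,merge)→23990, (E,hash)→47920, (B,nl)→84440, (E,nl_idx)→363920, (E,merge)→686170 …(+1); best=6640 via (B,hash)
  {ABCDEF}: card=1200000; try (D,hash)→49040, (D,merge)→687990, (E,hash)→1250320, (D,nl)→6006640, (E,nl_idx)→10846320, (E,merge)→26448570 …(+1); best=49040 via (D,hash)

cost=49040; order=A,E,F,C,B,D; methods=nl_idx,merge,hash,hash,hash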